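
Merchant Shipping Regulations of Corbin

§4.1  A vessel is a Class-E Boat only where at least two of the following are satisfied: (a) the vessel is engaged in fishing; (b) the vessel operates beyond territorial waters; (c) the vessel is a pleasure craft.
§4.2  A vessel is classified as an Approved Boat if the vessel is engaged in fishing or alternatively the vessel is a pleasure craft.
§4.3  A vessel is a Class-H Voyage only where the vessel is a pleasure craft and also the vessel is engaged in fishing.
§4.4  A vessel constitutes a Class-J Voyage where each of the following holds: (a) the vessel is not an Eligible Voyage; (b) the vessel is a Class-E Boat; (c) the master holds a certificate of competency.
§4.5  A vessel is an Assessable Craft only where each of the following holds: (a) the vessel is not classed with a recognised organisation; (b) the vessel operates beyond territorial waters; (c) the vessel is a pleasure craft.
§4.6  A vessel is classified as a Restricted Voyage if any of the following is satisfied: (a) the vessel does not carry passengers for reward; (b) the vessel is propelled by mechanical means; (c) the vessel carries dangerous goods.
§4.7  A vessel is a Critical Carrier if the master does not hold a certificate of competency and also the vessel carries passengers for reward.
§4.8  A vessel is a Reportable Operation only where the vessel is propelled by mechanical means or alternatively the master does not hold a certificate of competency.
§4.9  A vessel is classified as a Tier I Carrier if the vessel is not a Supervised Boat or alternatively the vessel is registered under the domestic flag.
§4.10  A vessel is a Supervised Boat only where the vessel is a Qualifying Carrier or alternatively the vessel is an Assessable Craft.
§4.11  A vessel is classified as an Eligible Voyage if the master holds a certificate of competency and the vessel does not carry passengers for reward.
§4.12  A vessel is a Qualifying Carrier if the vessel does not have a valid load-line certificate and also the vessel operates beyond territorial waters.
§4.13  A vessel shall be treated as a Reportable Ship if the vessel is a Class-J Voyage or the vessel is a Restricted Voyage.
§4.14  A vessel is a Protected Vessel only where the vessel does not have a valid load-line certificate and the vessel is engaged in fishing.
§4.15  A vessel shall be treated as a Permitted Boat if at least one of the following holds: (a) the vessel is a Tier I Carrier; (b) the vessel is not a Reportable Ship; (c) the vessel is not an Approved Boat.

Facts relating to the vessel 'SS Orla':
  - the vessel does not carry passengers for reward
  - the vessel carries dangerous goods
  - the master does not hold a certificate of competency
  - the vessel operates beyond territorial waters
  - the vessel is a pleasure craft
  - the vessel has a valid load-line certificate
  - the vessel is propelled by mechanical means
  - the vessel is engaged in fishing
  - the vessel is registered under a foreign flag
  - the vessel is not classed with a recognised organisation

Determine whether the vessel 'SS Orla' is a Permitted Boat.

No

§4.12 — Qualifying Carrier: [the vessel does not have a valid load-line certificate? no] AND [the vessel operates beyond territorial waters? yes] → not satisfied.
§4.5 — Assessable Craft: [the vessel is not classed with a recognised organisation? yes] AND [the vessel operates beyond territorial waters? yes] AND [the vessel is a pleasure craft? yes] → satisfied.
§4.10 — Supervised Boat: [Qualifying Carrier (§4.12)? no] OR [Assessable Craft (§4.5)? yes] → satisfied.
§4.9 — Tier I Carrier: [not a Supervised Boat (§4.10)? no] OR [the vessel is registered under the domestic flag? no] → not satisfied.
§4.11 — Eligible Voyage: [the master holds a certificate of competency? no] AND [the vessel does not carry passengers for reward? yes] → not satisfied.
§4.1 — Class-E Boat: the vessel is engaged in fishing? yes; the vessel operates beyond territorial waters? yes; the vessel is a pleasure craft? yes — 3 of 3 hold (need ≥2) → satisfied.
§4.4 — Class-J Voyage: [not an Eligible Voyage (§4.11)? yes] AND [Class-E Boat (§4.1)? yes] AND [the master holds a certificate of competency? no] → not satisfied.
§4.6 — Restricted Voyage: [the vessel does not carry passengers for reward? yes] OR [the vessel is propelled by mechanical means? yes] OR [the vessel carries dangerous goods? yes] → satisfied.
§4.13 — Reportable Ship: [Class-J Voyage (§4.4)? no] OR [Restricted Voyage (§4.6)? yes] → satisfied.
§4.2 — Approved Boat: [the vessel is engaged in fishing? yes] OR [the vessel is a pleasure craft? yes] → satisfied.
§4.15 — Permitted Boat: [Tier I Carrier (§4.9)? no] OR [not a Reportable Ship (§4.13)? no] OR [not an Approved Boat (§4.2)? no] → not satisfied.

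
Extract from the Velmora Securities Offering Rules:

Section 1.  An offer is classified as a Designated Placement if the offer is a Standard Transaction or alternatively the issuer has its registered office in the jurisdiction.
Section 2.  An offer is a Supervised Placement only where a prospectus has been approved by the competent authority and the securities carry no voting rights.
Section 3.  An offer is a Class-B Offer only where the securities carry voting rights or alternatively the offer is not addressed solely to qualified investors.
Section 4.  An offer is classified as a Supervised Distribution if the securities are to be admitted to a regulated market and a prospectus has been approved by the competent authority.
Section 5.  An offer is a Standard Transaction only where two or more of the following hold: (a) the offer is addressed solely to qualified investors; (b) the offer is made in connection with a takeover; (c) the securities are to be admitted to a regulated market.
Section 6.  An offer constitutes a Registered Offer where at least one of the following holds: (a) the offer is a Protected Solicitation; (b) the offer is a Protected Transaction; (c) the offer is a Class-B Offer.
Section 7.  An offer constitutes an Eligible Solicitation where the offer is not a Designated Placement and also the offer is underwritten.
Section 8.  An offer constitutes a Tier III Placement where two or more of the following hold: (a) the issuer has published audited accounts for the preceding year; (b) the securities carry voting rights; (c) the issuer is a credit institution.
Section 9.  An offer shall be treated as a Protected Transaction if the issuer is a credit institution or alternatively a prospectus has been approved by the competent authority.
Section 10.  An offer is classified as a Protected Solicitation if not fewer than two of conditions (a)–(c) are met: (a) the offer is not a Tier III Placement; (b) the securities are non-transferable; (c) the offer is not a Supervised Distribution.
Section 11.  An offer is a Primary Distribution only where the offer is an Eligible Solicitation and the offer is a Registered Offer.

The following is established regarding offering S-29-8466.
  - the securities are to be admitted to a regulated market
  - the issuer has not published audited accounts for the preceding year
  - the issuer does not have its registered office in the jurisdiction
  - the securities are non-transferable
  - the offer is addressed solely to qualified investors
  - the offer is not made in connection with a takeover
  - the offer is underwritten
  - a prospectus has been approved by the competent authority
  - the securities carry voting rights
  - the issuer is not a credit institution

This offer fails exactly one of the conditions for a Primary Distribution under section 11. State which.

Eligible Solicitation

section 5 — Standard Transaction: the offer is addressed solely to qualified investors? yes; the offer is made in connection with a takeover? no; the securities are to be admitted to a regulated market? yes — 2 of 3 hold (need ≥2) → satisfied.
section 1 — Designated Placement: [Standard Transaction (section 5)? yes] OR [the issuer has its registered office in the jurisdiction? no] → satisfied.
section 7 — Eligible Solicitation: [not a Designated Placement (section 1)? no] AND [the offer is underwritten? yes] → not satisfied.
section 8 — Tier III Placement: the issuer has published audited accounts for the preceding year? no; the securities carry voting rights? yes; the issuer is a credit institution? no — 1 of 3 hold (need ≥2) → not satisfied.
section 4 — Supervised Distribution: [the securities are to be admitted to a regulated market? yes] AND [a prospectus has been approved by the competent authority? yes] → satisfied.
section 10 — Protected Solicitation: not a Tier III Placement (section 8)? yes; the securities are non-transferable? yes; not a Supervised Distribution (section 4)? no — 2 of 3 hold (need ≥2) → satisfied.
section 9 — Protected Transaction: [the issuer is a credit institution? no] OR [a prospectus has been approved by the competent authority? yes] → satisfied.
section 3 — Class-B Offer: [the securities carry voting rights? yes] OR [the offer is not addressed solely to qualified investors? no] → satisfied.
section 6 — Registered Offer: [Protected Solicitation (section 10)? yes] OR [Protected Transaction (section 9)? yes] OR [Class-B Offer (section 3)? yes] → satisfied.
section 11 — Primary Distribution: [Eligible Solicitation (section 7)? no] AND [Registered Offer (section 6)? yes] → not satisfied.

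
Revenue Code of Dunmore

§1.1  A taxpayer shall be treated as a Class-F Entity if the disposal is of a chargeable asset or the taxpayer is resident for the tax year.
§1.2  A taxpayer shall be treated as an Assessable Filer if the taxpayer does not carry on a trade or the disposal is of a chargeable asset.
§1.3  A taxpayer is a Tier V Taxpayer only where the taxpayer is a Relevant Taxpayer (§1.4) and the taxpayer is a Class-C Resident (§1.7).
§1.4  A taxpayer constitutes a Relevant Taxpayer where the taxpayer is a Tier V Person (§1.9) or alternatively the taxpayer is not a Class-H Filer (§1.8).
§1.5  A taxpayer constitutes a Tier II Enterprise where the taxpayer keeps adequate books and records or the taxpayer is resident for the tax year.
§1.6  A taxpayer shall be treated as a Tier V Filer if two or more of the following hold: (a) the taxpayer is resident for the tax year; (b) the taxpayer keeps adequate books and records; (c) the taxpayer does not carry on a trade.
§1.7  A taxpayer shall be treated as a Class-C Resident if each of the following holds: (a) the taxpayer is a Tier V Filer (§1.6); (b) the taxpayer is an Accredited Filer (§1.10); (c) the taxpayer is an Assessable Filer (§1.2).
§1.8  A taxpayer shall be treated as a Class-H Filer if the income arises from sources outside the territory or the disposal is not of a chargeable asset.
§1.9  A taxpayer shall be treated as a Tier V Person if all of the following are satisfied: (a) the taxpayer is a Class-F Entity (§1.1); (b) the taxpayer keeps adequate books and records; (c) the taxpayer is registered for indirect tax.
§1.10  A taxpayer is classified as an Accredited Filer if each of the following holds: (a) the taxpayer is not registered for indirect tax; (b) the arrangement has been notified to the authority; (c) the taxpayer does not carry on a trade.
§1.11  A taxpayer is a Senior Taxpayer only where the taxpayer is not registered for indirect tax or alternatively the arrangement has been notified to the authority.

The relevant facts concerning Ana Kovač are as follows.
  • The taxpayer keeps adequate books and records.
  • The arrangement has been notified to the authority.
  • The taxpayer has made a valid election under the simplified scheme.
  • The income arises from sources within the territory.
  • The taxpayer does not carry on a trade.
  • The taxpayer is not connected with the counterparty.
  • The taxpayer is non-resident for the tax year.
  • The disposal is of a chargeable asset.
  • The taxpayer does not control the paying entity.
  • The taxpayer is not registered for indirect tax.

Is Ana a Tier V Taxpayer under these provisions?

Yes

§1.1 — Class-F Entity: [the disposal is of a chargeable asset? yes] OR [the taxpayer is resident for the tax year? no] → satisfied.
§1.9 — Tier V Person: [Class-F Entity (§1.1)? yes] AND [the taxpayer keeps adequate books and records? yes] AND [the taxpayer is registered for indirect tax? no] → not satisfied.
§1.8 — Class-H Filer: [the income arises from sources outside the territory? no] OR [the disposal is not of a chargeable asset? no] → not satisfied.
§1.4 — Relevant Taxpayer: [Tier V Person (§1.9)? no] OR [not a Class-H Filer (§1.8)? yes] → satisfied.
§1.6 — Tier V Filer: the taxpayer is resident for the tax year? no; the taxpayer keeps adequate books and records? yes; the taxpayer does not carry on a trade? yes — 2 of 3 hold (need ≥2) → satisfied.
§1.10 — Accredited Filer: [the taxpayer is not registered for indirect tax? yes] AND [the arrangement has been notified to the authority? yes] AND [the taxpayer does not carry on a trade? yes] → satisfied.
§1.2 — Assessable Filer: [the taxpayer does not carry on a trade? yes] OR [the disposal is of a chargeable asset? yes] → satisfied.
§1.7 — Class-C Resident: [Tier V Filer (§1.6)? yes] AND [Accredited Filer (§1.10)? yes] AND [Assessable Filer (§1.2)? yes] → satisfied.
§1.3 — Tier V Taxpayer: [Relevant Taxpayer (§1.4)? yes] AND [Class-C Resident (§1.7)? yes] → satisfied.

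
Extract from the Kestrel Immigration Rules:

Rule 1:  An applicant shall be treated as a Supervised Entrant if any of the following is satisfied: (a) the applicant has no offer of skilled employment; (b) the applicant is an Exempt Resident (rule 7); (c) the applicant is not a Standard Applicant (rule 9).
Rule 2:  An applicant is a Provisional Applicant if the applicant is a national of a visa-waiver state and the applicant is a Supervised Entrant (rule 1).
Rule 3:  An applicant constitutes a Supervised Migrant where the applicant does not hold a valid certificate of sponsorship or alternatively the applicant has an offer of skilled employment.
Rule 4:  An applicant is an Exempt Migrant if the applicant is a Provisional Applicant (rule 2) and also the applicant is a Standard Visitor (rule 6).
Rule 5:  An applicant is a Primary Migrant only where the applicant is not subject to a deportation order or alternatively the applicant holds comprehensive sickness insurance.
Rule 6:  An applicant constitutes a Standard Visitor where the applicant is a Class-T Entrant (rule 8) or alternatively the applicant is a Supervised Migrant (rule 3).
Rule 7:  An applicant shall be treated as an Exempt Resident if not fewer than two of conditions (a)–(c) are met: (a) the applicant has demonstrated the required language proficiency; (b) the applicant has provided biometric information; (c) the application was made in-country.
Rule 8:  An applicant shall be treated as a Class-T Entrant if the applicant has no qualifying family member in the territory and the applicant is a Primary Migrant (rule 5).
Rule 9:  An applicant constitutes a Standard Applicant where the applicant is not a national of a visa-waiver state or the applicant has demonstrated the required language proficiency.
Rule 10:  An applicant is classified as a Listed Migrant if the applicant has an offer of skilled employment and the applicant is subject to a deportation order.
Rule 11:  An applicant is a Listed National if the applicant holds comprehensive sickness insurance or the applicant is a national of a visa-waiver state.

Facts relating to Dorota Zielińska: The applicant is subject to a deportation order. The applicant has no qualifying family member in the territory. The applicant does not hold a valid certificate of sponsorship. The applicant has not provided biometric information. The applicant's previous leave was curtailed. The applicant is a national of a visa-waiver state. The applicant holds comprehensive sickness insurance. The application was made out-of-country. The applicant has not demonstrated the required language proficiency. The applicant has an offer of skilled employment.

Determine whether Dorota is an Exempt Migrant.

Yes

rule 7 — Exempt Resident: the applicant has demonstrated the required language proficiency? no; the applicant has provided biometric information? no; the application was made in-country? no — 0 of 3 hold (need ≥2) → not satisfied.
rule 9 — Standard Applicant: [the applicant is not a national of a visa-waiver state? no] OR [the applicant has demonstrated the required language proficiency? no] → not satisfied.
rule 1 — Supervised Entrant: [the applicant has no offer of skilled employment? no] OR [Exempt Resident (rule 7)? no] OR [not a Standard Applicant (rule 9)? yes] → satisfied.
rule 2 — Provisional Applicant: [the applicant is a national of a visa-waiver state? yes] AND [Supervised Entrant (rule 1)? yes] → satisfied.
rule 5 — Primary Migrant: [the applicant is not subject to a deportation order? no] OR [the applicant holds comprehensive sickness insurance? yes] → satisfied.
rule 8 — Class-T Entrant: [the applicant has no qualifying family member in the territory? yes] AND [Primary Migrant (rule 5)? yes] → satisfied.
rule 3 — Supervised Migrant: [the applicant does not hold a valid certificate of sponsorship? yes] OR [the applicant has an offer of skilled employment? yes] → satisfied.
rule 6 — Standard Visitor: [Class-T Entrant (rule 8)? yes] OR [Supervised Migrant (rule 3)? yes] → satisfied.
rule 4 — Exempt Migrant: [Provisional Applicant (rule 2)? yes] AND [Standard Visitor (rule 6)? yes] → satisfied.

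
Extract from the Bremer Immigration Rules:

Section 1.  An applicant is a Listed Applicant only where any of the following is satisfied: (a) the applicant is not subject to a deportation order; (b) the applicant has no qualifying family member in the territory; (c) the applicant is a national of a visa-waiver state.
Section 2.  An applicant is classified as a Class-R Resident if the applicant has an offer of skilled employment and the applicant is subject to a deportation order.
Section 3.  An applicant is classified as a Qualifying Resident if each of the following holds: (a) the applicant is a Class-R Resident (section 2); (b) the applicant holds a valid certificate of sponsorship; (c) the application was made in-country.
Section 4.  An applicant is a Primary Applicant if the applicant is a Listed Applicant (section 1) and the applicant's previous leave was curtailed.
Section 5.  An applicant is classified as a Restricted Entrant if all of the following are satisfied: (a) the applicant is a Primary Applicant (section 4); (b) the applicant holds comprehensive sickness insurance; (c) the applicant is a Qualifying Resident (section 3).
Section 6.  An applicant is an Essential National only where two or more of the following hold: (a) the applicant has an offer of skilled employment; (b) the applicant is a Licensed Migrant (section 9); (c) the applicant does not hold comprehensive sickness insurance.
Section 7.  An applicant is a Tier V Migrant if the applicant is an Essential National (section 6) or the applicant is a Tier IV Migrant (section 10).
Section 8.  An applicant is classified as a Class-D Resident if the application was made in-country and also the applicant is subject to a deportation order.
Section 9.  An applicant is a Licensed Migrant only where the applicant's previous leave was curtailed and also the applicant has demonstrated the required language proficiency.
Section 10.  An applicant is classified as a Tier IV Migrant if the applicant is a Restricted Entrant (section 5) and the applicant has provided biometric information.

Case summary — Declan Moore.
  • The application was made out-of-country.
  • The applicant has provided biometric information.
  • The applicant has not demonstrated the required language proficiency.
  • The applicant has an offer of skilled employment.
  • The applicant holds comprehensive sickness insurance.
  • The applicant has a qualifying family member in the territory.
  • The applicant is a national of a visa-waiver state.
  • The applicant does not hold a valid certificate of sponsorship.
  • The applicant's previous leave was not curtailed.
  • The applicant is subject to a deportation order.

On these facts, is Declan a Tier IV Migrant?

No

section 1 — Listed Applicant: [the applicant is not subject to a deportation order? no] OR [the applicant has no qualifying family member in the territory? no] OR [the applicant is a national of a visa-waiver state? yes] → satisfied.
section 4 — Primary Applicant: [Listed Applicant (section 1)? yes] AND [the applicant's previous leave was curtailed? no] → not satisfied.
section 2 — Class-R Resident: [the applicant has an offer of skilled employment? yes] AND [the applicant is subject to a deportation order? yes] → satisfied.
section 3 — Qualifying Resident: [Class-R Resident (section 2)? yes] AND [the applicant holds a valid certificate of sponsorship? no] AND [the application was made in-country? no] → not satisfied.
section 5 — Restricted Entrant: [Primary Applicant (section 4)? no] AND [the applicant holds comprehensive sickness insurance? yes] AND [Qualifying Resident (section 3)? no] → not satisfied.
section 10 — Tier IV Migrant: [Restricted Entrant (section 5)? no] AND [the applicant has provided biometric information? yes] → not satisfied.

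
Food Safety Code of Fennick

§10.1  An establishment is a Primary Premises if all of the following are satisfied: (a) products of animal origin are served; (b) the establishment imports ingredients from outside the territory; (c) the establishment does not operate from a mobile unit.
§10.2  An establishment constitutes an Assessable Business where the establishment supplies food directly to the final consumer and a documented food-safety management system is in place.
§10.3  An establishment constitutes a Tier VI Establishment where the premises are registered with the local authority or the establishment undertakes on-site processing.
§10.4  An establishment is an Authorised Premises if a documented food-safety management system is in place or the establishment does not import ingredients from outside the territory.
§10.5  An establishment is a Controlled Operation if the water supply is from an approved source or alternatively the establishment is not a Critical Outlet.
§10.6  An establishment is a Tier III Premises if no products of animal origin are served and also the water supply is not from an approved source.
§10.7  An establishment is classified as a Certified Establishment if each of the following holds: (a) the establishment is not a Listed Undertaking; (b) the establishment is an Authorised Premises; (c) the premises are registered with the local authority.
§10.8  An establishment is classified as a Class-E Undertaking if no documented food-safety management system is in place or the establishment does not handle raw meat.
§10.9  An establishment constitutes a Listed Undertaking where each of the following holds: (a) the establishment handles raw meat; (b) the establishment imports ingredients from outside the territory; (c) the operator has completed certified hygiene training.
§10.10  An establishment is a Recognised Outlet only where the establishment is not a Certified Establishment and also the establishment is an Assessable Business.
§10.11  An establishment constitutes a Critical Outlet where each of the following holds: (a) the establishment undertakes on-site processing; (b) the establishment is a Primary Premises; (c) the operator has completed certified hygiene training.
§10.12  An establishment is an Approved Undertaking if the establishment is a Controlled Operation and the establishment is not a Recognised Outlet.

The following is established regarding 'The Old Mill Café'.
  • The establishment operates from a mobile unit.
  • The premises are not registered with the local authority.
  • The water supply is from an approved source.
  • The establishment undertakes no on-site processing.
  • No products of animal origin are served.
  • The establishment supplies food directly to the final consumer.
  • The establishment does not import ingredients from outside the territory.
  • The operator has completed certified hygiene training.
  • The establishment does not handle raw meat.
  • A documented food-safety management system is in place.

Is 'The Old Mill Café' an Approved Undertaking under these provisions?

§10.1 — Primary Premises: [products of animal origin are served? no] AND [the establishment imports ingredients from outside the territory? no] AND [the establishment does not operate from a mobile unit? no] → not satisfied.
§10.11 — Critical Outlet: [the establishment undertakes on-site processing? no] AND [Primary Premises (§10.1)? no] AND [the operator has completed certified hygiene training? yes] → not satisfied.
§10.5 — Controlled Operation: [the water supply is from an approved source? yes] OR [not a Critical Outlet (§10.11)? yes] → satisfied.
§10.9 — Listed Undertaking: [the establishment handles raw meat? no] AND [the establishment imports ingredients from outside the territory? no] AND [the operator has completed certified hygiene training? yes] → not satisfied.
§10.4 — Authorised Premises: [a documented food-safety management system is in place? yes] OR [the establishment does not import ingredients from outside the territory? yes] → satisfied.
§10.7 — Certified Establishment: [not a Listed Undertaking (§10.9)? yes] AND [Authorised Premises (§10.4)? yes] AND [the premises are registered with the local authority? no] → not satisfied.
§10.2 — Assessable Business: [the establishment supplies food directly to the final consumer? yes] AND [a documented food-safety management system is in place? yes] → satisfied.
§10.10 — Recognised Outlet: [not a Certified Establishment (§10.7)? yes] AND [Assessable Business (§10.2)? yes] → satisfied.
§10.12 — Approved Undertaking: [Controlled Operation (§10.5)? yes] AND [not a Recognised Outlet (§10.10)? no] → not satisfied.

No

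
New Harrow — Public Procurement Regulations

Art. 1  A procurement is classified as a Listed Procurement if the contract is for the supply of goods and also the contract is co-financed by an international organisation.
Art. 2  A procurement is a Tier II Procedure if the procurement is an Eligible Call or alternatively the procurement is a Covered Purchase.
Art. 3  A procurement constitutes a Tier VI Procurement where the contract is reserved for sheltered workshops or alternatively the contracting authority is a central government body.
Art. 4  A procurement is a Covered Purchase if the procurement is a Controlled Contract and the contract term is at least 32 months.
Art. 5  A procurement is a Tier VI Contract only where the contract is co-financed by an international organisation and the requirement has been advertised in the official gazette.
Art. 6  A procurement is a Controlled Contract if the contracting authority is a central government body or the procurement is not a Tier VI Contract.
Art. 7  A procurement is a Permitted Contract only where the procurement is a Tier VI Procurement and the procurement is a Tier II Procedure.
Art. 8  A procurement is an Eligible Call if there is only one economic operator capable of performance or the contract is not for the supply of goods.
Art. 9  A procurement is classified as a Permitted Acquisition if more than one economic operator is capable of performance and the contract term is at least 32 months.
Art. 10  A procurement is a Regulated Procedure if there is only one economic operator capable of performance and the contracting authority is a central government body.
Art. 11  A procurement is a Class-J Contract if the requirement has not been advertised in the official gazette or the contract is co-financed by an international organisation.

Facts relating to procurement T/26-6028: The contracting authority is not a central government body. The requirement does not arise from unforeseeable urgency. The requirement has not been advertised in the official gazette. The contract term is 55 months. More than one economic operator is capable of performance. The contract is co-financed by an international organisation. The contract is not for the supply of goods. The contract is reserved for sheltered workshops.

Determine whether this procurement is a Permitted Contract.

article 3 — Tier VI Procurement: [the contract is reserved for sheltered workshops? yes] OR [the contracting authority is a central government body? no] → satisfied.
article 8 — Eligible Call: [there is only one economic operator capable of performance? no] OR [the contract is not for the supply of goods? yes] → satisfied.
article 5 — Tier VI Contract: [the contract is co-financed by an international organisation? yes] AND [the requirement has been advertised in the official gazette? no] → not satisfied.
article 6 — Controlled Contract: [the contracting authority is a central government body? no] OR [not a Tier VI Contract (article 5)? yes] → satisfied.
article 4 — Covered Purchase: [Controlled Contract (article 6)? yes] AND [contract term: 55 months ≥ 32 months? yes] → satisfied.
article 2 — Tier II Procedure: [Eligible Call (article 8)? yes] OR [Covered Purchase (article 4)? yes] → satisfied.
article 7 — Permitted Contract: [Tier VI Procurement (article 3)? yes] AND [Tier II Procedure (article 2)? yes] → satisfied.

Yes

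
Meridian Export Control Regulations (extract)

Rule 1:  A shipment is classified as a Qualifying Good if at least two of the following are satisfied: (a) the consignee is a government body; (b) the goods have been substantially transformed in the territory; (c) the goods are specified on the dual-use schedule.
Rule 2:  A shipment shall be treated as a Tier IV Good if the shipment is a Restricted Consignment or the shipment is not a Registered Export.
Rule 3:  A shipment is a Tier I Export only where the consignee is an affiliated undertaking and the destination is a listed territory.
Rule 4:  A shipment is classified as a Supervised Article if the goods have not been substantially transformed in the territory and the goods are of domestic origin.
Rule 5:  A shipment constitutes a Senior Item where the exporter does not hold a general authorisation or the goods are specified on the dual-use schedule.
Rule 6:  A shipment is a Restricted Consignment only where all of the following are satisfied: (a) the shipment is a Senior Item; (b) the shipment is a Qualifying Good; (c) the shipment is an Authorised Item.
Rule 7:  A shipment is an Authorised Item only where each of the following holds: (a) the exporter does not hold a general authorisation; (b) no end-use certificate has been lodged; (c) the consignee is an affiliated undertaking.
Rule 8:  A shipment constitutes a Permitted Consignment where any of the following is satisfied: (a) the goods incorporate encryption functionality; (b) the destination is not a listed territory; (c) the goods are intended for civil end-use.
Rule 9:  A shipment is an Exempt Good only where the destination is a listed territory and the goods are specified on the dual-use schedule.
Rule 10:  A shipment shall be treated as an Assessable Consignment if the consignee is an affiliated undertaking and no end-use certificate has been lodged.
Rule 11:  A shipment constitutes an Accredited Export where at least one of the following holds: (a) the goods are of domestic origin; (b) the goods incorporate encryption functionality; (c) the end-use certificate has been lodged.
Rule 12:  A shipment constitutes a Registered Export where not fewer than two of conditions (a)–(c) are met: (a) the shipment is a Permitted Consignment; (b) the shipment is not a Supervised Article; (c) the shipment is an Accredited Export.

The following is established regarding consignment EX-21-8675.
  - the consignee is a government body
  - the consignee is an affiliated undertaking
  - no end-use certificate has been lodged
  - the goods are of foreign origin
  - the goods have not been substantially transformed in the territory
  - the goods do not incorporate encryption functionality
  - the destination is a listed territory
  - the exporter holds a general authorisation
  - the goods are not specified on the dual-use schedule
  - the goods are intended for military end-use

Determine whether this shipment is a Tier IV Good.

Yes

Under rule 5: the exporter does not hold a general authorisation? no; or the goods are specified on the dual-use schedule? no. So the shipment is not a Senior Item.
Under rule 1: the consignee is a government body? yes; the goods have been substantially transformed in the territory? no; the goods are specified on the dual-use schedule? no — 1 of 3 hold (need ≥2) → not satisfied.
Under rule 7: the exporter does not hold a general authorisation? no; and no end-use certificate has been lodged? yes; and the consignee is an affiliated undertaking? yes. So the shipment is not an Authorised Item.
Under rule 6: Senior Item (rule 5)? no; and Qualifying Good (rule 1)? no; and Authorised Item (rule 7)? no. So the shipment is not a Restricted Consignment.
Under rule 8: the goods incorporate encryption functionality? no; or the destination is not a listed territory? no; or the goods are intended for civil end-use? no. So the shipment is not a Permitted Consignment.
Under rule 4: the goods have not been substantially transformed in the territory? yes; and the goods are of domestic origin? no. So the shipment is not a Supervised Article.
Under rule 11: the goods are of domestic origin? no; or the goods incorporate encryption functionality? no; or the end-use certificate has been lodged? no. So the shipment is not an Accredited Export.
Under rule 12: Permitted Consignment (rule 8)? no; not a Supervised Article (rule 4)? yes; Accredited Export (rule 11)? no — 1 of 3 hold (need ≥2) → not satisfied.
Under rule 2: Restricted Consignment (rule 6)? no; or not a Registered Export (rule 12)? yes. So the shipment is a Tier IV Good.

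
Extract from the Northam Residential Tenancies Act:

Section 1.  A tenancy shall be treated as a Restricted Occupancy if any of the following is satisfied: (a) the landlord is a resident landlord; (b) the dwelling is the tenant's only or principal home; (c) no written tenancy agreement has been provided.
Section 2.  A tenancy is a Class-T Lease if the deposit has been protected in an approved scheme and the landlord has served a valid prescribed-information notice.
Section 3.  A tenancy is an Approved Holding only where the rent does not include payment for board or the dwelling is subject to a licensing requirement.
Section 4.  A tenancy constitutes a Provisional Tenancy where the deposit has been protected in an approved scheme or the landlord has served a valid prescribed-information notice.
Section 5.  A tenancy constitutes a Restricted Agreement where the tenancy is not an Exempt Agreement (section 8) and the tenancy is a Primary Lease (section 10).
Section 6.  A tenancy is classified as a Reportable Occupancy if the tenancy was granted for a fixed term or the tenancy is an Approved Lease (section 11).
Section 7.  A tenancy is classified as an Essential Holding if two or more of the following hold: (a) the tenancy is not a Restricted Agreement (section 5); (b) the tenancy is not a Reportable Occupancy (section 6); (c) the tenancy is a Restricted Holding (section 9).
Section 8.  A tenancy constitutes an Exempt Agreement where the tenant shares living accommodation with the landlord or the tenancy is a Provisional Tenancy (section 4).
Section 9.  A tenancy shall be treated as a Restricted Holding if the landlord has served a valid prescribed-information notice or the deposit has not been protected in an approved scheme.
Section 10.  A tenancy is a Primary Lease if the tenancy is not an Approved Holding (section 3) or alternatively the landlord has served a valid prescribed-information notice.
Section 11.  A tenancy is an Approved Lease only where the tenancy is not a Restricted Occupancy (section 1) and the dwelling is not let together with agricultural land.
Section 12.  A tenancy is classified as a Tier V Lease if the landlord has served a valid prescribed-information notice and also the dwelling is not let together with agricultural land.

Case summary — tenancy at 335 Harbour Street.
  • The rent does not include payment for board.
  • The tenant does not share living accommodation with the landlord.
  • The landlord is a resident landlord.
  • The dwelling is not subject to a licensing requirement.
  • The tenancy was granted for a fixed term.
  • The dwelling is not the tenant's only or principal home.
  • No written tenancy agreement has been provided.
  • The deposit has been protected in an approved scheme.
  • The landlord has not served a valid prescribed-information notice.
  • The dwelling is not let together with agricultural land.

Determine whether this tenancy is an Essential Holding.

No

section 4 — Provisional Tenancy: [the deposit has been protected in an approved scheme? yes] OR [the landlord has served a valid prescribed-information notice? no] → satisfied.
section 8 — Exempt Agreement: [the tenant shares living accommodation with the landlord? no] OR [Provisional Tenancy (section 4)? yes] → satisfied.
section 3 — Approved Holding: [the rent does not include payment for board? yes] OR [the dwelling is subject to a licensing requirement? no] → satisfied.
section 10 — Primary Lease: [not an Approved Holding (section 3)? no] OR [the landlord has served a valid prescribed-information notice? no] → not satisfied.
section 5 — Restricted Agreement: [not an Exempt Agreement (section 8)? no] AND [Primary Lease (section 10)? no] → not satisfied.
section 1 — Restricted Occupancy: [the landlord is a resident landlord? yes] OR [the dwelling is the tenant's only or principal home? no] OR [no written tenancy agreement has been provided? yes] → satisfied.
section 11 — Approved Lease: [not a Restricted Occupancy (section 1)? no] AND [the dwelling is not let together with agricultural land? yes] → not satisfied.
section 6 — Reportable Occupancy: [the tenancy was granted for a fixed term? yes] OR [Approved Lease (section 11)? no] → satisfied.
section 9 — Restricted Holding: [the landlord has served a valid prescribed-information notice? no] OR [the deposit has not been protected in an approved scheme? no] → not satisfied.
section 7 — Essential Holding: not a Restricted Agreement (section 5)? yes; not a Reportable Occupancy (section 6)? no; Restricted Holding (section 9)? no — 1 of 3 hold (need ≥2) → not satisfied.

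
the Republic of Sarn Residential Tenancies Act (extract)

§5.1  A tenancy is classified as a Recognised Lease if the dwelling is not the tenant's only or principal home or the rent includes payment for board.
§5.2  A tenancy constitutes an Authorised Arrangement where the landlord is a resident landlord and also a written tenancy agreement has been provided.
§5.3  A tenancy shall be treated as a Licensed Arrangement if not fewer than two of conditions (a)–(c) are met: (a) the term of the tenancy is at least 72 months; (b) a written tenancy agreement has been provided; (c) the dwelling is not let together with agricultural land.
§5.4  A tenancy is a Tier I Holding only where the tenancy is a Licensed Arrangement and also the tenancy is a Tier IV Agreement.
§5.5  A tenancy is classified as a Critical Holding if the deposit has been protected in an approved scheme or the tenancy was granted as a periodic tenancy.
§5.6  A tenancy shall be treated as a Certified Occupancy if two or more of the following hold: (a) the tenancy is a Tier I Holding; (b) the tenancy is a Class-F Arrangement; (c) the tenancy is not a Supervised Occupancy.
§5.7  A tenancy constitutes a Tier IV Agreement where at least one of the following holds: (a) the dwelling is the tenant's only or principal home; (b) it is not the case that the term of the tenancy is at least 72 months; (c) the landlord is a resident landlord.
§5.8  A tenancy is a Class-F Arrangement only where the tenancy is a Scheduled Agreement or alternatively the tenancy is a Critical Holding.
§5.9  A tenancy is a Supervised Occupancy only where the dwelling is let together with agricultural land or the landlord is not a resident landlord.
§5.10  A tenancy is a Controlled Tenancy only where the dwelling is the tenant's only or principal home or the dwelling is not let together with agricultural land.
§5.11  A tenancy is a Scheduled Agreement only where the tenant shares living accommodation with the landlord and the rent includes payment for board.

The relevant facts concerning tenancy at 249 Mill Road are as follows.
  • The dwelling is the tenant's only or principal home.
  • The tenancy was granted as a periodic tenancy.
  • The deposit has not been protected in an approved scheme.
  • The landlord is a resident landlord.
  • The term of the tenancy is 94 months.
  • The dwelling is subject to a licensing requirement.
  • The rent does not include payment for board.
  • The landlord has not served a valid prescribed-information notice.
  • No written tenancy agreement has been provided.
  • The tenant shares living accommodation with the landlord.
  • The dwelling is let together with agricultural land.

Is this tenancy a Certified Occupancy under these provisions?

No

§5.3 — Licensed Arrangement: term of the tenancy: 94 months ≥ 72 months? yes; a written tenancy agreement has been provided? no; the dwelling is not let together with agricultural land? no — 1 of 3 hold (need ≥2) → not satisfied.
§5.7 — Tier IV Agreement: [the dwelling is the tenant's only or principal home? yes] OR [term of the tenancy: 94 months ≥ 72 months? yes, so negated condition no] OR [the landlord is a resident landlord? yes] → satisfied.
§5.4 — Tier I Holding: [Licensed Arrangement (§5.3)? no] AND [Tier IV Agreement (§5.7)? yes] → not satisfied.
§5.11 — Scheduled Agreement: [the tenant shares living accommodation with the landlord? yes] AND [the rent includes payment for board? no] → not satisfied.
§5.5 — Critical Holding: [the deposit has been protected in an approved scheme? no] OR [the tenancy was granted as a periodic tenancy? yes] → satisfied.
§5.8 — Class-F Arrangement: [Scheduled Agreement (§5.11)? no] OR [Critical Holding (§5.5)? yes] → satisfied.
§5.9 — Supervised Occupancy: [the dwelling is let together with agricultural land? yes] OR [the landlord is not a resident landlord? no] → satisfied.
§5.6 — Certified Occupancy: Tier I Holding (§5.4)? no; Class-F Arrangement (§5.8)? yes; not a Supervised Occupancy (§5.9)? no — 1 of 3 hold (need ≥2) → not satisfied.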